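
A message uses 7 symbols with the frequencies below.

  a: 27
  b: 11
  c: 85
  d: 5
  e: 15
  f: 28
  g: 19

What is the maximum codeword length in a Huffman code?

5

Merge the two lowest-weight nodes at each step:
merge d(5) and b(11): 16
merge e(15) and 16: 31
merge g(19) and a(27): 46
merge f(28) and 31: 59
merge 46 and 59: 105
merge c(85) and 105: 190
The rarest symbols sit at the bottom; the longest codeword is 5 bits.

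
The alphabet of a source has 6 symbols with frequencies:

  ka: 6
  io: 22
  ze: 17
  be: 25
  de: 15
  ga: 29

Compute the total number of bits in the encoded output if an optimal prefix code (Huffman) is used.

Merge the two smallest weights repeatedly:
combine ka(6), de(15) → 21
combine ze(17), 21 → 38
combine io(22), be(25) → 47
combine ga(29), 38 → 67
combine 47, 67 → 114
Total encoded bits = sum of merged weights = 21 + 38 + 47 + 67 + 114 = 287.

287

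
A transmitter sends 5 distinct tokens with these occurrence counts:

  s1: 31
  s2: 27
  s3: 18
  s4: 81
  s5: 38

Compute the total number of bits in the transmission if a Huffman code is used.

423

Greedily combine the two least-frequent nodes:
merge s3(18) and s2(27): 45
merge s1(31) and s5(38): 69
merge 45 and 69: 114
merge s4(81) and 114: 195
Total encoded bits = sum of merged weights = 45 + 69 + 114 + 195 = 423.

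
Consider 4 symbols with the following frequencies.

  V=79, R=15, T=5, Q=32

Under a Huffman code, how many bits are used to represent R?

3

Huffman merges, smallest pair first:
combine T(5), R(15) → 20
combine 20, Q(32) → 52
combine 52, V(79) → 131
The subtree containing R is merged 3 times, so code length = 3.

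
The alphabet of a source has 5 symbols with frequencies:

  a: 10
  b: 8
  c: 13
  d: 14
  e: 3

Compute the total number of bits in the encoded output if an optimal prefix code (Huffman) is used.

107

Build the Huffman tree bottom-up:
combine e(3), b(8) → 11
combine a(10), 11 → 21
combine c(13), d(14) → 27
combine 21, 27 → 48
Total encoded bits = sum of merged weights = 11 + 21 + 27 + 48 = 107.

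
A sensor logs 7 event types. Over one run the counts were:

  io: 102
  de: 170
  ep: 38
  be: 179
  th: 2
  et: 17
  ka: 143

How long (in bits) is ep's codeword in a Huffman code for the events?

Huffman merges, smallest pair first:
combine th(2), et(17) → 19
combine 19, ep(38) → 57
combine 57, io(102) → 159
combine ka(143), 159 → 302
combine de(170), be(179) → 349
combine 302, 349 → 651
ep's leaf is at depth 4, giving a 4-bit codeword.

4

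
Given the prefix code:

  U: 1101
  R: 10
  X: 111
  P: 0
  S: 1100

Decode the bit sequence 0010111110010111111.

PPRXSRXX

Read left to right; each codeword is recognised as soon as it completes (prefix code):
  0→P | 0→P | 10→R | 111→X | 1100→S | 10→R | 111→X | 111→X
Decoded message: PPRXSRXX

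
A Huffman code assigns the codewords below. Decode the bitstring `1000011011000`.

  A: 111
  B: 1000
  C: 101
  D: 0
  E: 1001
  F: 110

Read left to right; each codeword is recognised as soon as it completes (prefix code):
  1000→B | 0→D | 110→F | 110→F | 0→D | 0→D
Decoded message: BDFFDD

BDFFDD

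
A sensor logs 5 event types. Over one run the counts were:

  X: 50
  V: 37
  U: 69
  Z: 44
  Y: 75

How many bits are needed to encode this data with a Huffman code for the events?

631

Greedily combine the two least-frequent nodes:
combine V(37), Z(44) → 81
combine X(50), U(69) → 119
combine Y(75), 81 → 156
combine 119, 156 → 275
The encoded length is the sum of every internal node's weight: 81 + 119 + 156 + 275 = 631 bits.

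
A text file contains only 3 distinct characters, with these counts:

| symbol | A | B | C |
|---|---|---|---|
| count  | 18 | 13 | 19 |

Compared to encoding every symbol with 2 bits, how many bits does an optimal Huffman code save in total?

Fixed-length: 2 bits × 50 symbols = 100 bits.
Huffman merges:
combine B(13), A(18) → 31
combine C(19), 31 → 50
Huffman total = 31 + 50 = 81 bits.
Saving = 100 − 81 = 19 bits.

19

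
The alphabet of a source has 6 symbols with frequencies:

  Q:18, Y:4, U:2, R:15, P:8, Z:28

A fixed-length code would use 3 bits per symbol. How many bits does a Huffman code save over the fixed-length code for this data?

Fixed-length: 3 bits × 75 symbols = 225 bits.
Huffman merges:
U(2) + Y(4) → 6
6 + P(8) → 14
14 + R(15) → 29
Q(18) + Z(28) → 46
29 + 46 → 75
Huffman total = 6 + 14 + 29 + 46 + 75 = 170 bits.
Saving = 225 − 170 = 55 bits.

55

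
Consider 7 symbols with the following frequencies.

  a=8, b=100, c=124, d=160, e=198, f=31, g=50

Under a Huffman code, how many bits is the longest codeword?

Merge the two lowest-weight nodes at each step:
a(8) + f(31) → 39
39 + g(50) → 89
89 + b(100) → 189
c(124) + d(160) → 284
189 + e(198) → 387
284 + 387 → 671
Maximum depth reached is 5.

5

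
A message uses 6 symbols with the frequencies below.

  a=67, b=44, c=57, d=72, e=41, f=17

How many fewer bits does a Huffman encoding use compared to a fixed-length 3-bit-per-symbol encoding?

Fixed-length: 3 bits × 298 symbols = 894 bits.
Huffman merges:
f(17) + e(41) → 58
b(44) + c(57) → 101
58 + a(67) → 125
d(72) + 101 → 173
125 + 173 → 298
Huffman total = 58 + 101 + 125 + 173 + 298 = 755 bits.
Saving = 894 − 755 = 139 bits.

139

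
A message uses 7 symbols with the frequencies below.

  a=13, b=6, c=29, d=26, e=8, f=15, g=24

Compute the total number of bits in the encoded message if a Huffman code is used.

322

Build the Huffman tree bottom-up:
merge b(6) and e(8): 14
merge a(13) and 14: 27
merge f(15) and g(24): 39
merge d(26) and 27: 53
merge c(29) and 39: 68
merge 53 and 68: 121
Total encoded bits = sum of merged weights = 14 + 27 + 39 + 53 + 68 + 121 = 322.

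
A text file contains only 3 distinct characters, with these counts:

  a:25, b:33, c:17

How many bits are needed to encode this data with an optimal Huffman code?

Merge the two smallest weights repeatedly:
merge c(17) and a(25): 42
merge b(33) and 42: 75
Total encoded bits = sum of merged weights = 42 + 75 = 117.

117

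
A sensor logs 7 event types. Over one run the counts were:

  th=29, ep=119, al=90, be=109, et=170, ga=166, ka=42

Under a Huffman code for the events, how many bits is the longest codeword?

4

Merge the two lowest-weight nodes at each step:
combine th(29), ka(42) → 71
combine 71, al(90) → 161
combine be(109), ep(119) → 228
combine 161, ga(166) → 327
combine et(170), 228 → 398
combine 327, 398 → 725
The rarest symbols sit at the bottom; the longest codeword is 4 bits.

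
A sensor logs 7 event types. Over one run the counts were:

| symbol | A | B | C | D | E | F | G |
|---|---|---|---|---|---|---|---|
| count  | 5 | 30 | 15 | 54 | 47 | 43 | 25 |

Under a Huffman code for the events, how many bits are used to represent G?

3

Build the tree from the bottom:
A(5) + C(15) → 20
20 + G(25) → 45
B(30) + F(43) → 73
45 + E(47) → 92
D(54) + 73 → 127
92 + 127 → 219
G's leaf is at depth 3, giving a 3-bit codeword.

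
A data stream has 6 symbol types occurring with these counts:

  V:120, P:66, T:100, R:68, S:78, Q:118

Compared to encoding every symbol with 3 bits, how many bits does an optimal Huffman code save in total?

238

Fixed-length: 3 bits × 550 symbols = 1650 bits.
Huffman merges:
combine P(66), R(68) → 134
combine S(78), T(100) → 178
combine Q(118), V(120) → 238
combine 134, 178 → 312
combine 238, 312 → 550
Huffman total = 134 + 178 + 238 + 312 + 550 = 1412 bits.
Saving = 1650 − 1412 = 238 bits.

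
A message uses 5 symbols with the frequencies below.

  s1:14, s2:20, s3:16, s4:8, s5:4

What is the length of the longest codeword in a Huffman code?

Merge the two lowest-weight nodes at each step:
merge s5(4) and s4(8): 12
merge 12 and s1(14): 26
merge s3(16) and s2(20): 36
merge 26 and 36: 62
Maximum depth reached is 3.

3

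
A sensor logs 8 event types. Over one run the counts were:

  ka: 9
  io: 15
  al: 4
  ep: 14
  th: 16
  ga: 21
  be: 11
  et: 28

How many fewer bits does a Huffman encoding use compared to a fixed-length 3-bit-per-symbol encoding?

Fixed-length: 3 bits × 118 symbols = 354 bits.
Huffman merges:
merge al(4) and ka(9): 13
merge be(11) and 13: 24
merge ep(14) and io(15): 29
merge th(16) and ga(21): 37
merge 24 and et(28): 52
merge 29 and 37: 66
merge 52 and 66: 118
Huffman total = 13 + 24 + 29 + 37 + 52 + 66 + 118 = 339 bits.
Saving = 354 − 339 = 15 bits.

15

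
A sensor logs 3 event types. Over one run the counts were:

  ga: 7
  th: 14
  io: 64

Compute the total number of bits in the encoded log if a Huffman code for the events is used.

Build the Huffman tree bottom-up:
ga(7) + th(14) → 21
21 + io(64) → 85
Each symbol's bit-cost is frequency × depth; summing gives 106 bits (equivalently 21 + 85).

106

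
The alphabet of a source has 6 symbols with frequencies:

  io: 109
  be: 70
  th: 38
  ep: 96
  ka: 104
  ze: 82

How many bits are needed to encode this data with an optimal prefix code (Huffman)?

1284

Greedily combine the two least-frequent nodes:
th(38) + be(70) → 108
ze(82) + ep(96) → 178
ka(104) + 108 → 212
io(109) + 178 → 287
212 + 287 → 499
Each symbol's bit-cost is frequency × depth; summing gives 1284 bits (equivalently 108 + 178 + 212 + 287 + 499).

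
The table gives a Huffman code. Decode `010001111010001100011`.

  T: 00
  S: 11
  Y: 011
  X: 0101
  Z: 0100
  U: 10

ZYSZYTY

Read left to right; each codeword is recognised as soon as it completes (prefix code):
  0100→Z | 011→Y | 11→S | 0100→Z | 011→Y | 00→T | 011→Y
Decoded message: ZYSZYTY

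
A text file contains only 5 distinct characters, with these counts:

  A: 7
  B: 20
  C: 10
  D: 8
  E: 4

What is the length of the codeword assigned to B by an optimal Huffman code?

1

Build the tree from the bottom:
combine E(4), A(7) → 11
combine D(8), C(10) → 18
combine 11, 18 → 29
combine B(20), 29 → 49
B sits one level below the root: a 1-bit codeword.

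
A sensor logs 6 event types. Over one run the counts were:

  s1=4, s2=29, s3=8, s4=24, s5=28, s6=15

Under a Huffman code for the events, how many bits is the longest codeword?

Merge the two lowest-weight nodes at each step:
merge s1(4) and s3(8): 12
merge 12 and s6(15): 27
merge s4(24) and 27: 51
merge s5(28) and s2(29): 57
merge 51 and 57: 108
The rarest symbols sit at the bottom; the longest codeword is 4 bits.

4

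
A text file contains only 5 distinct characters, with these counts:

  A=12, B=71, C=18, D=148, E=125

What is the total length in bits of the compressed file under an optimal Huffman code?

731

Greedily combine the two least-frequent nodes:
A(12) + C(18) → 30
30 + B(71) → 101
101 + E(125) → 226
D(148) + 226 → 374
The encoded length is the sum of every internal node's weight: 30 + 101 + 226 + 374 = 731 bits.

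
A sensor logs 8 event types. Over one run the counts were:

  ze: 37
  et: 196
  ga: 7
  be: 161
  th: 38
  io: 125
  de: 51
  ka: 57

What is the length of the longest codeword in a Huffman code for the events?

Merge the two lowest-weight nodes at each step:
merge ga(7) and ze(37): 44
merge th(38) and 44: 82
merge de(51) and ka(57): 108
merge 82 and 108: 190
merge io(125) and be(161): 286
merge 190 and et(196): 386
merge 286 and 386: 672
The first pair merged (ga, ze) ends up deepest, at depth 5.

5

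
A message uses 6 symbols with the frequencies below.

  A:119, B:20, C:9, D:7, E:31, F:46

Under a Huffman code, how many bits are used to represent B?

4

Huffman merges, smallest pair first:
merge D(7) and C(9): 16
merge 16 and B(20): 36
merge E(31) and 36: 67
merge F(46) and 67: 113
merge 113 and A(119): 232
The subtree containing B is merged 4 times, so code length = 4.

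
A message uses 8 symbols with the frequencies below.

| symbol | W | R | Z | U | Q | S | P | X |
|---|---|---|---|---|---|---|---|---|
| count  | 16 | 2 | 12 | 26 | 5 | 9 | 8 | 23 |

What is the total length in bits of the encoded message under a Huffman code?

276

Merge the two smallest weights repeatedly:
combine R(2), Q(5) → 7
combine 7, P(8) → 15
combine S(9), Z(12) → 21
combine 15, W(16) → 31
combine 21, X(23) → 44
combine U(26), 31 → 57
combine 44, 57 → 101
Each symbol's bit-cost is frequency × depth; summing gives 276 bits (equivalently 7 + 15 + 21 + 31 + 44 + 57 + 101).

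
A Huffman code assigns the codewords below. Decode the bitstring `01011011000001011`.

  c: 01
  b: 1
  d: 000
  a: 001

ccbcbdacb

Read left to right; each codeword is recognised as soon as it completes (prefix code):
  01→c | 01→c | 1→b | 01→c | 1→b | 000→d | 001→a | 01→c | 1→b
Decoded message: ccbcbdacb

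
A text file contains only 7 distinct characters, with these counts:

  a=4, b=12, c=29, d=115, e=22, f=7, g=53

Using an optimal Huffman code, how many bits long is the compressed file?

Build the Huffman tree bottom-up:
merge a(4) and f(7): 11
merge 11 and b(12): 23
merge e(22) and 23: 45
merge c(29) and 45: 74
merge g(53) and 74: 127
merge d(115) and 127: 242
Total encoded bits = sum of merged weights = 11 + 23 + 45 + 74 + 127 + 242 = 522.

522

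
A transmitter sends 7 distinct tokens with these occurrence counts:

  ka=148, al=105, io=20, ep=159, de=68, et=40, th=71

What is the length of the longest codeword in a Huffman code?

Merge the two lowest-weight nodes at each step:
io(20) + et(40) → 60
60 + de(68) → 128
th(71) + al(105) → 176
128 + ka(148) → 276
ep(159) + 176 → 335
276 + 335 → 611
The first pair merged (io, et) ends up deepest, at depth 4.

4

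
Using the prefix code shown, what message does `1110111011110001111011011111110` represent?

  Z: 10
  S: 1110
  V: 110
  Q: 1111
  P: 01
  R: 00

SSQRPSVQS

Read left to right; each codeword is recognised as soon as it completes (prefix code):
  1110→S | 1110→S | 1111→Q | 00→R | 01→P | 1110→S | 110→V | 1111→Q | 1110→S
Decoded message: SSQRPSVQS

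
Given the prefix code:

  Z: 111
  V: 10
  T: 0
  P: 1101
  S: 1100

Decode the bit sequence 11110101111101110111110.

Read left to right; each codeword is recognised as soon as it completes (prefix code):
  111→Z | 10→V | 10→V | 111→Z | 1101→P | 1101→P | 111→Z | 10→V
Decoded message: ZVVZPPZV

ZVVZPPZV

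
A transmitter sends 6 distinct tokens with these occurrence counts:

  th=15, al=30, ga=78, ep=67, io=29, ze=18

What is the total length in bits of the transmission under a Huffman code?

566

Build the Huffman tree bottom-up:
th(15) + ze(18) → 33
io(29) + al(30) → 59
33 + 59 → 92
ep(67) + ga(78) → 145
92 + 145 → 237
Total encoded bits = sum of merged weights = 33 + 59 + 92 + 145 + 237 = 566.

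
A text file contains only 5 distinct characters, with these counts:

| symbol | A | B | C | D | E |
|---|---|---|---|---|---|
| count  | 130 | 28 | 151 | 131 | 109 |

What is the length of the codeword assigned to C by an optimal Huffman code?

Build the tree from the bottom:
B(28) + E(109) → 137
A(130) + D(131) → 261
137 + C(151) → 288
261 + 288 → 549
The subtree containing C is merged 2 times, so code length = 2.

2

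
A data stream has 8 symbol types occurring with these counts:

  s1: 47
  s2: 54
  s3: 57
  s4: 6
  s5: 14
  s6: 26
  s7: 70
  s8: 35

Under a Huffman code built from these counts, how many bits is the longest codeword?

Merge the two lowest-weight nodes at each step:
combine s4(6), s5(14) → 20
combine 20, s6(26) → 46
combine s8(35), 46 → 81
combine s1(47), s2(54) → 101
combine s3(57), s7(70) → 127
combine 81, 101 → 182
combine 127, 182 → 309
The rarest symbols sit at the bottom; the longest codeword is 5 bits.

5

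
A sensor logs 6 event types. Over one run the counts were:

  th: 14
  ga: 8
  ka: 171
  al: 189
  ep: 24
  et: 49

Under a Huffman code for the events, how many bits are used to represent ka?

2

Huffman merges, smallest pair first:
ga(8) + th(14) → 22
22 + ep(24) → 46
46 + et(49) → 95
95 + ka(171) → 266
al(189) + 266 → 455
The subtree containing ka is merged 2 times, so code length = 2.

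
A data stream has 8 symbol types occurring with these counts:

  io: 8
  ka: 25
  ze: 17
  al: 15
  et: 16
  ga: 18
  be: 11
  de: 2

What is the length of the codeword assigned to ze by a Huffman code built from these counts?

Huffman merges, smallest pair first:
combine de(2), io(8) → 10
combine 10, be(11) → 21
combine al(15), et(16) → 31
combine ze(17), ga(18) → 35
combine 21, ka(25) → 46
combine 31, 35 → 66
combine 46, 66 → 112
ze's leaf is at depth 3, giving a 3-bit codeword.

3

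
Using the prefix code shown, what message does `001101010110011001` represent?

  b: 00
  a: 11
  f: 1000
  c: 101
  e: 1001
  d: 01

Read left to right; each codeword is recognised as soon as it completes (prefix code):
  00→b | 11→a | 01→d | 01→d | 01→d | 1001→e | 1001→e
Decoded message: badddee

badddee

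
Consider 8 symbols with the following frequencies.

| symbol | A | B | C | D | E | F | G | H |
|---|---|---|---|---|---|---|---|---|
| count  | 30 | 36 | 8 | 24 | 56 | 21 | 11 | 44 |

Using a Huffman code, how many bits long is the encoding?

Build the Huffman tree bottom-up:
combine C(8), G(11) → 19
combine 19, F(21) → 40
combine D(24), A(30) → 54
combine B(36), 40 → 76
combine H(44), 54 → 98
combine E(56), 76 → 132
combine 98, 132 → 230
The encoded length is the sum of every internal node's weight: 19 + 40 + 54 + 76 + 98 + 132 + 230 = 649 bits.

649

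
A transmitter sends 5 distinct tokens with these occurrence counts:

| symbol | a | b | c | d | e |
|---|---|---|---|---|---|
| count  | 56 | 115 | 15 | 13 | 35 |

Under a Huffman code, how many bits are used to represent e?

3

Repeatedly merge the two smallest:
merge d(13) and c(15): 28
merge 28 and e(35): 63
merge a(56) and 63: 119
merge b(115) and 119: 234
The subtree containing e is merged 3 times, so code length = 3.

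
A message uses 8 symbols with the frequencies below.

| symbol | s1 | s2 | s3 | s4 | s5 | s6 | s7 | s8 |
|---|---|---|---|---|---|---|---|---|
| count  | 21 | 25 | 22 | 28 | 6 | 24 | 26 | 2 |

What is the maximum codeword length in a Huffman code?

Merge the two lowest-weight nodes at each step:
s8(2) + s5(6) → 8
8 + s1(21) → 29
s3(22) + s6(24) → 46
s2(25) + s7(26) → 51
s4(28) + 29 → 57
46 + 51 → 97
57 + 97 → 154
The first pair merged (s8, s5) ends up deepest, at depth 4.

4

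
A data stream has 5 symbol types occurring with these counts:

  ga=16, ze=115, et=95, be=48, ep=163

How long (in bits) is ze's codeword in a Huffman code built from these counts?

Repeatedly merge the two smallest:
ga(16) + be(48) → 64
64 + et(95) → 159
ze(115) + 159 → 274
ep(163) + 274 → 437
ze sits 2 levels below the root, so its codeword is 2 bits.

2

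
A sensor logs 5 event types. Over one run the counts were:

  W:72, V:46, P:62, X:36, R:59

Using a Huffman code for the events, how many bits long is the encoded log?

632

Merge the two smallest weights repeatedly:
combine X(36), V(46) → 82
combine R(59), P(62) → 121
combine W(72), 82 → 154
combine 121, 154 → 275
Each symbol's bit-cost is frequency × depth; summing gives 632 bits (equivalently 82 + 121 + 154 + 275).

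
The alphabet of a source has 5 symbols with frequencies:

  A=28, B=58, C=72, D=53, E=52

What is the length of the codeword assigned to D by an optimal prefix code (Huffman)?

2

Repeatedly merge the two smallest:
A(28) + E(52) → 80
D(53) + B(58) → 111
C(72) + 80 → 152
111 + 152 → 263
The subtree containing D is merged 2 times, so code length = 2.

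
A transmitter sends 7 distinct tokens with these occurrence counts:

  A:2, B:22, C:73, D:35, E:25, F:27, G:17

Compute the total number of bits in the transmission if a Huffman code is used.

Greedily combine the two least-frequent nodes:
merge A(2) and G(17): 19
merge 19 and B(22): 41
merge E(25) and F(27): 52
merge D(35) and 41: 76
merge 52 and C(73): 125
merge 76 and 125: 201
Each symbol's bit-cost is frequency × depth; summing gives 514 bits (equivalently 19 + 41 + 52 + 76 + 125 + 201).

514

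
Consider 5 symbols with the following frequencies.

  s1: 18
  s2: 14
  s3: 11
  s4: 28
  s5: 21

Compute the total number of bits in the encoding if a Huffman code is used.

Build the Huffman tree bottom-up:
combine s3(11), s2(14) → 25
combine s1(18), s5(21) → 39
combine 25, s4(28) → 53
combine 39, 53 → 92
Total encoded bits = sum of merged weights = 25 + 39 + 53 + 92 = 209.

209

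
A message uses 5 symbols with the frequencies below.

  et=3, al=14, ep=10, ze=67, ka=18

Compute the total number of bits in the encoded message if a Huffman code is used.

Build the Huffman tree bottom-up:
merge et(3) and ep(10): 13
merge 13 and al(14): 27
merge ka(18) and 27: 45
merge 45 and ze(67): 112
Total encoded bits = sum of merged weights = 13 + 27 + 45 + 112 = 197.

197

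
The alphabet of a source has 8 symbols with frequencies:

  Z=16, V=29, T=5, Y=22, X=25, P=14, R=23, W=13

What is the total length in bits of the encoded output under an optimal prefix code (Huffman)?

430

Greedily combine the two least-frequent nodes:
combine T(5), W(13) → 18
combine P(14), Z(16) → 30
combine 18, Y(22) → 40
combine R(23), X(25) → 48
combine V(29), 30 → 59
combine 40, 48 → 88
combine 59, 88 → 147
The encoded length is the sum of every internal node's weight: 18 + 30 + 40 + 48 + 59 + 88 + 147 = 430 bits.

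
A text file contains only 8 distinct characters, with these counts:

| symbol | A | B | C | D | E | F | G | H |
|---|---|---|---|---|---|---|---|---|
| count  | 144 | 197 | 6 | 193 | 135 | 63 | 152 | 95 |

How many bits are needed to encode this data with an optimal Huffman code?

2798

Merge the two smallest weights repeatedly:
combine C(6), F(63) → 69
combine 69, H(95) → 164
combine E(135), A(144) → 279
combine G(152), 164 → 316
combine D(193), B(197) → 390
combine 279, 316 → 595
combine 390, 595 → 985
Each symbol's bit-cost is frequency × depth; summing gives 2798 bits (equivalently 69 + 164 + 279 + 316 + 390 + 595 + 985).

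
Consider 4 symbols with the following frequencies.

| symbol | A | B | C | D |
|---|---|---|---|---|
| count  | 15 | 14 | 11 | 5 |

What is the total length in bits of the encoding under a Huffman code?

Merge the two smallest weights repeatedly:
merge D(5) and C(11): 16
merge B(14) and A(15): 29
merge 16 and 29: 45
The encoded length is the sum of every internal node's weight: 16 + 29 + 45 = 90 bits.

90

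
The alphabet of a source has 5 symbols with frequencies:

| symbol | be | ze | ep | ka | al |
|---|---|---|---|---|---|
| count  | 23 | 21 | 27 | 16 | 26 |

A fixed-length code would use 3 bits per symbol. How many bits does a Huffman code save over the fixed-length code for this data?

76

Fixed-length: 3 bits × 113 symbols = 339 bits.
Huffman merges:
combine ka(16), ze(21) → 37
combine be(23), al(26) → 49
combine ep(27), 37 → 64
combine 49, 64 → 113
Huffman total = 37 + 49 + 64 + 113 = 263 bits.
Saving = 339 − 263 = 76 bits.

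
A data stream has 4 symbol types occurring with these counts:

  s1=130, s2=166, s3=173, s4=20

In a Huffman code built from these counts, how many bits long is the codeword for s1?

Build the tree from the bottom:
merge s4(20) and s1(130): 150
merge 150 and s2(166): 316
merge s3(173) and 316: 489
s1's leaf is at depth 3, giving a 3-bit codeword.

3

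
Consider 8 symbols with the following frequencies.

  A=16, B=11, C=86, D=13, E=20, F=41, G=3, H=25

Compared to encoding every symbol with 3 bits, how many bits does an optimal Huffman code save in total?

95

Fixed-length: 3 bits × 215 symbols = 645 bits.
Huffman merges:
combine G(3), B(11) → 14
combine D(13), 14 → 27
combine A(16), E(20) → 36
combine H(25), 27 → 52
combine 36, F(41) → 77
combine 52, 77 → 129
combine C(86), 129 → 215
Huffman total = 14 + 27 + 36 + 52 + 77 + 129 + 215 = 550 bits.
Saving = 645 − 550 = 95 bits.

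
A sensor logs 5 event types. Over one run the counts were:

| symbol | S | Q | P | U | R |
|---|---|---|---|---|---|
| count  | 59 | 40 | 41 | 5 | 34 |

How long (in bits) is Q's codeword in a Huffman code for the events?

2

Huffman merges, smallest pair first:
merge U(5) and R(34): 39
merge 39 and Q(40): 79
merge P(41) and S(59): 100
merge 79 and 100: 179
The subtree containing Q is merged 2 times, so code length = 2.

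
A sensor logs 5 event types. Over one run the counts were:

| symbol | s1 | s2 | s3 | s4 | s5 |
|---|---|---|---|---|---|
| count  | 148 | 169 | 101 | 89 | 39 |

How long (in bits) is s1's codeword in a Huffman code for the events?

2

Repeatedly merge the two smallest:
combine s5(39), s4(89) → 128
combine s3(101), 128 → 229
combine s1(148), s2(169) → 317
combine 229, 317 → 546
s1 sits 2 levels below the root, so its codeword is 2 bits.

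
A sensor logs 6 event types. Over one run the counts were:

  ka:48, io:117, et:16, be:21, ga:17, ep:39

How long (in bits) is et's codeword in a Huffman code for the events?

Repeatedly merge the two smallest:
et(16) + ga(17) → 33
be(21) + 33 → 54
ep(39) + ka(48) → 87
54 + 87 → 141
io(117) + 141 → 258
et sits 4 levels below the root, so its codeword is 4 bits.

4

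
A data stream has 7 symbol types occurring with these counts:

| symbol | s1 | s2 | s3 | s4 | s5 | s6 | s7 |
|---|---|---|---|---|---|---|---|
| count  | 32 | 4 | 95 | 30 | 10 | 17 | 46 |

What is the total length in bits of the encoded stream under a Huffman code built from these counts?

557

Merge the two smallest weights repeatedly:
combine s2(4), s5(10) → 14
combine 14, s6(17) → 31
combine s4(30), 31 → 61
combine s1(32), s7(46) → 78
combine 61, 78 → 139
combine s3(95), 139 → 234
Total encoded bits = sum of merged weights = 14 + 31 + 61 + 78 + 139 + 234 = 557.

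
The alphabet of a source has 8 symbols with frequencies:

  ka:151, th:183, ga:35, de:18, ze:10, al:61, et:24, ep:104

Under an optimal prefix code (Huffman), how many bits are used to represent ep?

2

Huffman merges, smallest pair first:
ze(10) + de(18) → 28
et(24) + 28 → 52
ga(35) + 52 → 87
al(61) + 87 → 148
ep(104) + 148 → 252
ka(151) + th(183) → 334
252 + 334 → 586
The subtree containing ep is merged 2 times, so code length = 2.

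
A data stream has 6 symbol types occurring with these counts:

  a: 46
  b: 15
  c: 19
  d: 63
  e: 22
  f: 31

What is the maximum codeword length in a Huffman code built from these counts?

3

Merge the two lowest-weight nodes at each step:
merge b(15) and c(19): 34
merge e(22) and f(31): 53
merge 34 and a(46): 80
merge 53 and d(63): 116
merge 80 and 116: 196
The first pair merged (b, c) ends up deepest, at depth 3.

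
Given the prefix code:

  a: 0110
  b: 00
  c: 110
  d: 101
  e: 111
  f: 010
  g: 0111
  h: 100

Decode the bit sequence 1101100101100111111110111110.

ccfcgecec

Read left to right; each codeword is recognised as soon as it completes (prefix code):
  110→c | 110→c | 010→f | 110→c | 0111→g | 111→e | 110→c | 111→e | 110→c
Decoded message: ccfcgecec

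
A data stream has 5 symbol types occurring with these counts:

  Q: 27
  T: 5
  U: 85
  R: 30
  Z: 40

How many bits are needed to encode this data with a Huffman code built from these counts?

383

Greedily combine the two least-frequent nodes:
combine T(5), Q(27) → 32
combine R(30), 32 → 62
combine Z(40), 62 → 102
combine U(85), 102 → 187
The encoded length is the sum of every internal node's weight: 32 + 62 + 102 + 187 = 383 bits.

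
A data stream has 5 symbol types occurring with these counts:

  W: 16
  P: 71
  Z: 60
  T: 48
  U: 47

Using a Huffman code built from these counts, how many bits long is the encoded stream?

Greedily combine the two least-frequent nodes:
merge W(16) and U(47): 63
merge T(48) and Z(60): 108
merge 63 and P(71): 134
merge 108 and 134: 242
Total encoded bits = sum of merged weights = 63 + 108 + 134 + 242 = 547.

547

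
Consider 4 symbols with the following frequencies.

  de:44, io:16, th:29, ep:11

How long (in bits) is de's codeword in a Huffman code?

1

Build the tree from the bottom:
merge ep(11) and io(16): 27
merge 27 and th(29): 56
merge de(44) and 56: 100
de is a child of the root — depth 1, so its codeword is a single bit.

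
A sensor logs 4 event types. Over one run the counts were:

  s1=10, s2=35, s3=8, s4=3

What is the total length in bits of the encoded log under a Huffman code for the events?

Build the Huffman tree bottom-up:
s4(3) + s3(8) → 11
s1(10) + 11 → 21
21 + s2(35) → 56
Each symbol's bit-cost is frequency × depth; summing gives 88 bits (equivalently 11 + 21 + 56).

88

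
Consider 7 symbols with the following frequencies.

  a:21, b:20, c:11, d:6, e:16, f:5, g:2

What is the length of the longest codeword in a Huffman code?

Merge the two lowest-weight nodes at each step:
g(2) + f(5) → 7
d(6) + 7 → 13
c(11) + 13 → 24
e(16) + b(20) → 36
a(21) + 24 → 45
36 + 45 → 81
The first pair merged (g, f) ends up deepest, at depth 5.

5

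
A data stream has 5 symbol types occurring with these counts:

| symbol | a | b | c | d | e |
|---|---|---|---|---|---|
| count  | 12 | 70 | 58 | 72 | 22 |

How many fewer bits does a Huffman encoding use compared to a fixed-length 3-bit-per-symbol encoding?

Fixed-length: 3 bits × 234 symbols = 702 bits.
Huffman merges:
merge a(12) and e(22): 34
merge 34 and c(58): 92
merge b(70) and d(72): 142
merge 92 and 142: 234
Huffman total = 34 + 92 + 142 + 234 = 502 bits.
Saving = 702 − 502 = 200 bits.

200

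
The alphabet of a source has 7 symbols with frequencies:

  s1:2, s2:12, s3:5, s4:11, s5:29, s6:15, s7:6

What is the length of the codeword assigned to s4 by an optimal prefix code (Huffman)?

Repeatedly merge the two smallest:
s1(2) + s3(5) → 7
s7(6) + 7 → 13
s4(11) + s2(12) → 23
13 + s6(15) → 28
23 + 28 → 51
s5(29) + 51 → 80
s4's leaf is at depth 3, giving a 3-bit codeword.

3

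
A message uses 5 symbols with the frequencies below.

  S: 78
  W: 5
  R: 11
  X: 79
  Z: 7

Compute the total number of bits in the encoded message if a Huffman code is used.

Merge the two smallest weights repeatedly:
merge W(5) and Z(7): 12
merge R(11) and 12: 23
merge 23 and S(78): 101
merge X(79) and 101: 180
Total encoded bits = sum of merged weights = 12 + 23 + 101 + 180 = 316.

316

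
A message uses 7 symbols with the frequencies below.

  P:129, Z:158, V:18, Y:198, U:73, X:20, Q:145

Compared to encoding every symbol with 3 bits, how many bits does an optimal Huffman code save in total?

352

Fixed-length: 3 bits × 741 symbols = 2223 bits.
Huffman merges:
combine V(18), X(20) → 38
combine 38, U(73) → 111
combine 111, P(129) → 240
combine Q(145), Z(158) → 303
combine Y(198), 240 → 438
combine 303, 438 → 741
Huffman total = 38 + 111 + 240 + 303 + 438 + 741 = 1871 bits.
Saving = 2223 − 1871 = 352 bits.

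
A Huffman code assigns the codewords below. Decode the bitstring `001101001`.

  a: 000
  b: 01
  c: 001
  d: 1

Read left to right; each codeword is recognised as soon as it completes (prefix code):
  001→c | 1→d | 01→b | 001→c
Decoded message: cdbc

cdbc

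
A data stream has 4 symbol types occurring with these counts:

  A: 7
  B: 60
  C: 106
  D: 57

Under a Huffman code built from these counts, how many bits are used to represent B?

2

Build the tree from the bottom:
A(7) + D(57) → 64
B(60) + 64 → 124
C(106) + 124 → 230
The subtree containing B is merged 2 times, so code length = 2.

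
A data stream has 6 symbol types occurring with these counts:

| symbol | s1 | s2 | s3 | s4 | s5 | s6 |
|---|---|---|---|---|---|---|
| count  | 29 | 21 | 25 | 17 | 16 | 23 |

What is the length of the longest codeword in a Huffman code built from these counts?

3

Merge the two lowest-weight nodes at each step:
combine s5(16), s4(17) → 33
combine s2(21), s6(23) → 44
combine s3(25), s1(29) → 54
combine 33, 44 → 77
combine 54, 77 → 131
The rarest symbols sit at the bottom; the longest codeword is 3 bits.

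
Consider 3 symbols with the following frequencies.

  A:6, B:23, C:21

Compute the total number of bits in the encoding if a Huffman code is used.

77

Merge the two smallest weights repeatedly:
combine A(6), C(21) → 27
combine B(23), 27 → 50
The encoded length is the sum of every internal node's weight: 27 + 50 = 77 bits.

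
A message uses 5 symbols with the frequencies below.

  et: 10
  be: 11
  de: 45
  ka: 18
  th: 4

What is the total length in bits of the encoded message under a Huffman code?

Merge the two smallest weights repeatedly:
th(4) + et(10) → 14
be(11) + 14 → 25
ka(18) + 25 → 43
43 + de(45) → 88
The encoded length is the sum of every internal node's weight: 14 + 25 + 43 + 88 = 170 bits.

170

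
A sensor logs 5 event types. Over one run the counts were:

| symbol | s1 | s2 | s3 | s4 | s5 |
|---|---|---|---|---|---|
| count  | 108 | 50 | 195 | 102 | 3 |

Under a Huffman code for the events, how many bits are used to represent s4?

3

Build the tree from the bottom:
combine s5(3), s2(50) → 53
combine 53, s4(102) → 155
combine s1(108), 155 → 263
combine s3(195), 263 → 458
s4 sits 3 levels below the root, so its codeword is 3 bits.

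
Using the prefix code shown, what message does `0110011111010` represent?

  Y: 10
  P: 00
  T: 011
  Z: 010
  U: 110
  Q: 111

TPQUY

Read left to right; each codeword is recognised as soon as it completes (prefix code):
  011→T | 00→P | 111→Q | 110→U | 10→Y
Decoded message: TPQUY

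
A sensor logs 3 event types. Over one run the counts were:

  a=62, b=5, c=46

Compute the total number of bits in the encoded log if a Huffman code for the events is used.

Greedily combine the two least-frequent nodes:
b(5) + c(46) → 51
51 + a(62) → 113
Total encoded bits = sum of merged weights = 51 + 113 = 164.

164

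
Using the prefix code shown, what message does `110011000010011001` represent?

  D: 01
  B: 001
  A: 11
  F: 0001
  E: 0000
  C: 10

Read left to right; each codeword is recognised as soon as it completes (prefix code):
  11→A | 001→B | 10→C | 0001→F | 001→B | 10→C | 01→D
Decoded message: ABCFBCD

ABCFBCD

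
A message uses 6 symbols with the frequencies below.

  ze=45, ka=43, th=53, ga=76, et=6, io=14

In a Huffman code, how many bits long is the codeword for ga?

2

Huffman merges, smallest pair first:
et(6) + io(14) → 20
20 + ka(43) → 63
ze(45) + th(53) → 98
63 + ga(76) → 139
98 + 139 → 237
ga's leaf is at depth 2, giving a 2-bit codeword.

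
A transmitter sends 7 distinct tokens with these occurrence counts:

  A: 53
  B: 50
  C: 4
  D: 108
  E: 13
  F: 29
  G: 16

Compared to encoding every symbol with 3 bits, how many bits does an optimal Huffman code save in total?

166

Fixed-length: 3 bits × 273 symbols = 819 bits.
Huffman merges:
combine C(4), E(13) → 17
combine G(16), 17 → 33
combine F(29), 33 → 62
combine B(50), A(53) → 103
combine 62, 103 → 165
combine D(108), 165 → 273
Huffman total = 17 + 33 + 62 + 103 + 165 + 273 = 653 bits.
Saving = 819 − 653 = 166 bits.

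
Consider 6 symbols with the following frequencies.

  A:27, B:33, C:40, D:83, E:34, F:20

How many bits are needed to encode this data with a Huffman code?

Merge the two smallest weights repeatedly:
combine F(20), A(27) → 47
combine B(33), E(34) → 67
combine C(40), 47 → 87
combine 67, D(83) → 150
combine 87, 150 → 237
Each symbol's bit-cost is frequency × depth; summing gives 588 bits (equivalently 47 + 67 + 87 + 150 + 237).

588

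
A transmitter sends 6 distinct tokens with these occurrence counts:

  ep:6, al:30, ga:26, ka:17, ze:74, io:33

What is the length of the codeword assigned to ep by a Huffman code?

Repeatedly merge the two smallest:
ep(6) + ka(17) → 23
23 + ga(26) → 49
al(30) + io(33) → 63
49 + 63 → 112
ze(74) + 112 → 186
ep's leaf is at depth 4, giving a 4-bit codeword.

4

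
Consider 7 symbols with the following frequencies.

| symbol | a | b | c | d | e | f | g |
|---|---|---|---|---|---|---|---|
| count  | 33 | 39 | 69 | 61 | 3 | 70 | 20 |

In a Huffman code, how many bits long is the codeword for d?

2

Build the tree from the bottom:
e(3) + g(20) → 23
23 + a(33) → 56
b(39) + 56 → 95
d(61) + c(69) → 130
f(70) + 95 → 165
130 + 165 → 295
d sits 2 levels below the root, so its codeword is 2 bits.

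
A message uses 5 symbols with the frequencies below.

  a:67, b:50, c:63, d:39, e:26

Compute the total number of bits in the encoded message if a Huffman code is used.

555

Build the Huffman tree bottom-up:
e(26) + d(39) → 65
b(50) + c(63) → 113
65 + a(67) → 132
113 + 132 → 245
The encoded length is the sum of every internal node's weight: 65 + 113 + 132 + 245 = 555 bits.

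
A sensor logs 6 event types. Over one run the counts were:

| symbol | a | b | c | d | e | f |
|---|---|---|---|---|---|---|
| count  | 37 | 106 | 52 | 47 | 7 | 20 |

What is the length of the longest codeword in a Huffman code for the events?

4

Merge the two lowest-weight nodes at each step:
combine e(7), f(20) → 27
combine 27, a(37) → 64
combine d(47), c(52) → 99
combine 64, 99 → 163
combine b(106), 163 → 269
The first pair merged (e, f) ends up deepest, at depth 4.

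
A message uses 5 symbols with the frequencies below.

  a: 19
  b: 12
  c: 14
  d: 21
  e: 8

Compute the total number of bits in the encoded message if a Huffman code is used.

168

Build the Huffman tree bottom-up:
combine e(8), b(12) → 20
combine c(14), a(19) → 33
combine 20, d(21) → 41
combine 33, 41 → 74
The encoded length is the sum of every internal node's weight: 20 + 33 + 41 + 74 = 168 bits.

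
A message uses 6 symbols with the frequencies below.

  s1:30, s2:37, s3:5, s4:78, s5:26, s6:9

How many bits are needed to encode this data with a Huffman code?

413

Merge the two smallest weights repeatedly:
s3(5) + s6(9) → 14
14 + s5(26) → 40
s1(30) + s2(37) → 67
40 + 67 → 107
s4(78) + 107 → 185
Each symbol's bit-cost is frequency × depth; summing gives 413 bits (equivalently 14 + 40 + 67 + 107 + 185).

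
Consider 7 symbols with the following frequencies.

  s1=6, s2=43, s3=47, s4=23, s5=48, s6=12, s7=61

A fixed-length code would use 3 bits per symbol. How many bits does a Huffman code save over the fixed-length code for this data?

97

Fixed-length: 3 bits × 240 symbols = 720 bits.
Huffman merges:
combine s1(6), s6(12) → 18
combine 18, s4(23) → 41
combine 41, s2(43) → 84
combine s3(47), s5(48) → 95
combine s7(61), 84 → 145
combine 95, 145 → 240
Huffman total = 18 + 41 + 84 + 95 + 145 + 240 = 623 bits.
Saving = 720 − 623 = 97 bits.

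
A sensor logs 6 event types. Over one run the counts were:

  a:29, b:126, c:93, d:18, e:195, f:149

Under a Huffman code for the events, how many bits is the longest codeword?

Merge the two lowest-weight nodes at each step:
d(18) + a(29) → 47
47 + c(93) → 140
b(126) + 140 → 266
f(149) + e(195) → 344
266 + 344 → 610
Maximum depth reached is 4.

4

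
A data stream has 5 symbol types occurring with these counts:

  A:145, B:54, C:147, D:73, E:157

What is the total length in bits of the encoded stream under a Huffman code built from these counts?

1279

Build the Huffman tree bottom-up:
merge B(54) and D(73): 127
merge 127 and A(145): 272
merge C(147) and E(157): 304
merge 272 and 304: 576
Each symbol's bit-cost is frequency × depth; summing gives 1279 bits (equivalently 127 + 272 + 304 + 576).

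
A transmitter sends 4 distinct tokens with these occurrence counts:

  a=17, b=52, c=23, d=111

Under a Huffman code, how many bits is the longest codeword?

3

Merge the two lowest-weight nodes at each step:
a(17) + c(23) → 40
40 + b(52) → 92
92 + d(111) → 203
Maximum depth reached is 3.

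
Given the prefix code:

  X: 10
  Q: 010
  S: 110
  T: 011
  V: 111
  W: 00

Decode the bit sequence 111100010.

VXWX

Read left to right; each codeword is recognised as soon as it completes (prefix code):
  111→V | 10→X | 00→W | 10→X
Decoded message: VXWX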